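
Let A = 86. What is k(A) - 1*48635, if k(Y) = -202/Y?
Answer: -2091406/43 ≈ -48637.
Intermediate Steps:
k(A) - 1*48635 = -202/86 - 1*48635 = -202*1/86 - 48635 = -101/43 - 48635 = -2091406/43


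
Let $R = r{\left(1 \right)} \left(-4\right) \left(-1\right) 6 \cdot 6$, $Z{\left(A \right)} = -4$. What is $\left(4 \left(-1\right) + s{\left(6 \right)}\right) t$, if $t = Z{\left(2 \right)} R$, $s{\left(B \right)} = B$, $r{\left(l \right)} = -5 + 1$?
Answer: $4608$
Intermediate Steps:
$r{\left(l \right)} = -4$
$R = -576$ ($R = \left(-4\right) \left(-4\right) \left(-1\right) 6 \cdot 6 = 16 \left(\left(-6\right) 6\right) = 16 \left(-36\right) = -576$)
$t = 2304$ ($t = \left(-4\right) \left(-576\right) = 2304$)
$\left(4 \left(-1\right) + s{\left(6 \right)}\right) t = \left(4 \left(-1\right) + 6\right) 2304 = \left(-4 + 6\right) 2304 = 2 \cdot 2304 = 4608$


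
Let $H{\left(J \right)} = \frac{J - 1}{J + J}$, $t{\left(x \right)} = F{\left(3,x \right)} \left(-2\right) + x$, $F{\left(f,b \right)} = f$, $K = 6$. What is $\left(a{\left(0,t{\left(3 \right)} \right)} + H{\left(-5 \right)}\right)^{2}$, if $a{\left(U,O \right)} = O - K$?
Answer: $\frac{1764}{25} \approx 70.56$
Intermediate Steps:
$t{\left(x \right)} = -6 + x$ ($t{\left(x \right)} = 3 \left(-2\right) + x = -6 + x$)
$H{\left(J \right)} = \frac{-1 + J}{2 J}$
$a{\left(U,O \right)} = -6 + O$ ($a{\left(U,O \right)} = O - 6 = -6 + O$)
$\left(a{\left(0,t{\left(3 \right)} \right)} + H{\left(-5 \right)}\right)^{2} = \left(\left(-6 + \left(-6 + 3\right)\right) + \frac{-1 - 5}{2 \left(-5\right)}\right)^{2} = \left(\left(-6 - 3\right) + \frac{1}{2} \left(- \frac{1}{5}\right) \left(-6\right)\right)^{2} = \left(-9 + \frac{3}{5}\right)^{2} = \left(- \frac{42}{5}\right)^{2} = \frac{1764}{25}$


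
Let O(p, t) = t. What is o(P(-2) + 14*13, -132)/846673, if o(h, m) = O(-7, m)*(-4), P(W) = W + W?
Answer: 528/846673 ≈ 0.00062362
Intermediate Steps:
P(W) = 2*W
o(h, m) = -4*m (o(h, m) = m*(-4) = -4*m)
o(P(-2) + 14*13, -132)/846673 = -4*(-132)/846673 = 528*(1/846673) = 528/846673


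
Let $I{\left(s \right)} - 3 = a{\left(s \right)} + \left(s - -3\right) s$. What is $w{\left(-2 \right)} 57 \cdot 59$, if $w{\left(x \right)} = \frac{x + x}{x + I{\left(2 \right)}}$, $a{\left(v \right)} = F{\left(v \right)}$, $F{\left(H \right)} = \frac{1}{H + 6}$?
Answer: $- \frac{107616}{89} \approx -1209.2$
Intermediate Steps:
$F{\left(H \right)} = \frac{1}{6 + H}$
$a{\left(v \right)} = \frac{1}{6 + v}$
$I{\left(s \right)} = 3 + \frac{1}{6 + s} + s \left(3 + s\right)$ ($I{\left(s \right)} = 3 + \left(\frac{1}{6 + s} + \left(s - -3\right) s\right) = 3 + \left(\frac{1}{6 + s} + \left(s + 3\right) s\right) = 3 + \left(\frac{1}{6 + s} + \left(3 + s\right) s\right) = 3 + \left(\frac{1}{6 + s} + s \left(3 + s\right)\right) = 3 + \frac{1}{6 + s} + s \left(3 + s\right)$)
$w{\left(x \right)} = \frac{2 x}{\frac{105}{8} + x}$ ($w{\left(x \right)} = \frac{x + x}{x + \frac{1 + \left(6 + 2\right) \left(3 + 2^{2} + 3 \cdot 2\right)}{6 + 2}} = \frac{2 x}{x + \frac{1 + 8 \left(3 + 4 + 6\right)}{8}} = \frac{2 x}{x + \frac{1 + 8 \cdot 13}{8}} = \frac{2 x}{x + \frac{1 + 104}{8}} = \frac{2 x}{x + \frac{1}{8} \cdot 105} = \frac{2 x}{x + \frac{105}{8}} = \frac{2 x}{\frac{105}{8} + x}$)
$w{\left(-2 \right)} 57 \cdot 59 = 16 \left(-2\right) \frac{1}{105 + 8 \left(-2\right)} 57 \cdot 59 = 16 \left(-2\right) \frac{1}{105 - 16} \cdot 57 \cdot 59 = 16 \left(-2\right) \frac{1}{89} \cdot 57 \cdot 59 = \left(- \frac{32}{89}\right) 57 \cdot 59 = \left(- \frac{1824}{89}\right) 59 = - \frac{107616}{89}$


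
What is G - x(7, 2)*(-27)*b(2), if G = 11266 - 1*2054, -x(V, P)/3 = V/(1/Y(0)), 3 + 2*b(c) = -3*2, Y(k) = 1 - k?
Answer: 23527/2 ≈ 11764.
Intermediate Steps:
b(c) = -9/2 (b(c) = -3/2 + (-3*2)/2 = -3/2 + (1/2)*(-6) = -3/2 - 3 = -9/2)
x(V, P) = -3*V (x(V, P) = -3*V/(1/(1 - 1*0)) = -3*V/(1/(1 + 0)) = -3*V/(1/1) = -3*V/1 = -3*V)
G = 9212 (G = 11266 - 2054 = 9212)
G - x(7, 2)*(-27)*b(2) = 9212 - -3*7*(-27)*(-9)/2 = 9212 - (-21*(-27))*(-9)/2 = 9212 - 567*(-9)/2 = 9212 - 1*(-5103/2) = 9212 + 5103/2 = 23527/2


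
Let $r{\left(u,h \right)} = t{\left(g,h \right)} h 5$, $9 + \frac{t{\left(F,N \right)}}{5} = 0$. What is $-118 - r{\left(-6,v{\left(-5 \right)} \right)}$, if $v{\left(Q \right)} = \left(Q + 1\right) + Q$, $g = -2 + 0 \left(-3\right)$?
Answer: $-2143$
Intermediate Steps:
$g = -2$ ($g = -2 + 0 = -2$)
$t{\left(F,N \right)} = -45$ ($t{\left(F,N \right)} = -45 + 5 \cdot 0 = -45 + 0 = -45$)
$v{\left(Q \right)} = 1 + 2 Q$ ($v{\left(Q \right)} = \left(1 + Q\right) + Q = 1 + 2 Q$)
$r{\left(u,h \right)} = - 225 h$ ($r{\left(u,h \right)} = - 45 h 5 = - 225 h$)
$-118 - r{\left(-6,v{\left(-5 \right)} \right)} = -118 - - 225 \left(1 + 2 \left(-5\right)\right) = -118 - - 225 \left(1 - 10\right) = -118 - \left(-225\right) \left(-9\right) = -118 - 2025 = -2143$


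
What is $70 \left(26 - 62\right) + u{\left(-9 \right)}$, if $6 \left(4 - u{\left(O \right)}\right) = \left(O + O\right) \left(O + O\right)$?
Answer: $-2570$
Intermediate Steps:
$u{\left(O \right)} = 4 - \frac{2 O^{2}}{3}$ ($u{\left(O \right)} = 4 - \frac{\left(O + O\right) \left(O + O\right)}{6} = 4 - \frac{2 O 2 O}{6} = 4 - \frac{4 O^{2}}{6} = 4 - \frac{2 O^{2}}{3}$)
$70 \left(26 - 62\right) + u{\left(-9 \right)} = 70 \left(26 - 62\right) + \left(4 - \frac{2 \left(-9\right)^{2}}{3}\right) = 70 \left(-36\right) + \left(4 - 54\right) = -2520 + \left(4 - 54\right) = -2520 - 50 = -2570$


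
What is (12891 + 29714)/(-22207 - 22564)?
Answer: -42605/44771 ≈ -0.95162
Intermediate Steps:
(12891 + 29714)/(-22207 - 22564) = 42605/(-44771) = 42605*(-1/44771) = -42605/44771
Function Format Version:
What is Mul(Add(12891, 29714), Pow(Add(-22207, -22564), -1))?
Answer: Rational(-42605, 44771) ≈ -0.95162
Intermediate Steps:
Mul(Add(12891, 29714), Pow(Add(-22207, -22564), -1)) = Mul(42605, Pow(-44771, -1)) = Mul(42605, Rational(-1, 44771)) = Rational(-42605, 44771)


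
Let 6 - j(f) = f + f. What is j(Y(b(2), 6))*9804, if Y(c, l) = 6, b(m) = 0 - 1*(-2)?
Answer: -58824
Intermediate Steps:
b(m) = 2 (b(m) = 0 + 2 = 2)
j(f) = 6 - 2*f (j(f) = 6 - (f + f) = 6 - 2*f)
j(Y(b(2), 6))*9804 = (6 - 2*6)*9804 = (6 - 12)*9804 = -6*9804 = -58824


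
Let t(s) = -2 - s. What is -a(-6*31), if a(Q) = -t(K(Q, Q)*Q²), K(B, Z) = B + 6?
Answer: 6227278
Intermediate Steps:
K(B, Z) = 6 + B
a(Q) = 2 + Q²*(6 + Q) (a(Q) = -(-2 - (6 + Q)*Q²) = -(-2 - Q²*(6 + Q)) = 2 + Q²*(6 + Q))
-a(-6*31) = -(2 + (-6*31)²*(6 - 6*31)) = -(2 + (-186)²*(6 - 186)) = -(2 + 34596*(-180)) = -(2 - 6227280) = -1*(-6227278) = 6227278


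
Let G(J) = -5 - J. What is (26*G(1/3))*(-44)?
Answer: 18304/3 ≈ 6101.3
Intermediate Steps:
(26*G(1/3))*(-44) = (26*(-5 - 1/3))*(-44) = (26*(-5 - 1*⅓))*(-44) = (26*(-5 - ⅓))*(-44) = (26*(-16/3))*(-44) = -416/3*(-44) = 18304/3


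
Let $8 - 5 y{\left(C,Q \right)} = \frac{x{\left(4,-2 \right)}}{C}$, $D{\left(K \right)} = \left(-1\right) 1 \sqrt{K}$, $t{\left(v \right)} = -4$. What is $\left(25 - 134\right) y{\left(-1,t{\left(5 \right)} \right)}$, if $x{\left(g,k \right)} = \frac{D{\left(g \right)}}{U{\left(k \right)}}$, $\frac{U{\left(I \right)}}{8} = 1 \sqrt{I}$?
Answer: $- \frac{872}{5} - \frac{109 i \sqrt{2}}{40} \approx -174.4 - 3.8537 i$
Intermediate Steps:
$D{\left(K \right)} = - \sqrt{K}$
$U{\left(I \right)} = 8 \sqrt{I}$ ($U{\left(I \right)} = 8 \cdot 1 \sqrt{I} = 8 \sqrt{I}$)
$x{\left(g,k \right)} = - \frac{\sqrt{g}}{8 \sqrt{k}}$ ($x{\left(g,k \right)} = \frac{\left(-1\right) \sqrt{g}}{8 \sqrt{k}} = - \sqrt{g} \frac{1}{8 \sqrt{k}} = - \frac{\sqrt{g}}{8 \sqrt{k}}$)
$y{\left(C,Q \right)} = \frac{8}{5} - \frac{i \sqrt{2}}{40 C}$ ($y{\left(C,Q \right)} = \frac{8}{5} - \frac{- \frac{\sqrt{4}}{8 i \sqrt{2}} \frac{1}{C}}{5} = \frac{8}{5} - \frac{\left(- \frac{1}{8}\right) 2 \left(- \frac{i \sqrt{2}}{2}\right) \frac{1}{C}}{5} = \frac{8}{5} - \frac{\frac{i \sqrt{2}}{8} \frac{1}{C}}{5} = \frac{8}{5} - \frac{\frac{1}{8} i \sqrt{2} \frac{1}{C}}{5} = \frac{8}{5} - \frac{i \sqrt{2}}{40 C}$)
$\left(25 - 134\right) y{\left(-1,t{\left(5 \right)} \right)} = \left(25 - 134\right) \frac{64 \left(-1\right) - i \sqrt{2}}{40 \left(-1\right)} = - 109 \cdot \frac{1}{40} \left(-1\right) \left(-64 - i \sqrt{2}\right) = - 109 \left(\frac{8}{5} + \frac{i \sqrt{2}}{40}\right) = - \frac{872}{5} - \frac{109 i \sqrt{2}}{40}$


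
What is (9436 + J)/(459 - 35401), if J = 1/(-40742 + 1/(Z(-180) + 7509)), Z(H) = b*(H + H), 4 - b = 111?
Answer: -17695458300383/65527204911014 ≈ -0.27005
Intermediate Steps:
b = -107 (b = 4 - 1*111 = 4 - 111 = -107)
Z(H) = -214*H (Z(H) = -107*(H + H) = -214*H)
J = -46029/1875313517 (J = 1/(-40742 + 1/(-214*(-180) + 7509)) = 1/(-40742 + 1/(38520 + 7509)) = 1/(-40742 + 1/46029) = 1/(-1875313517/46029) = -46029/1875313517 ≈ -2.4545e-5)
(9436 + J)/(459 - 35401) = (9436 - 46029/1875313517)/(459 - 35401) = (17695458300383/1875313517)/(-34942) = (17695458300383/1875313517)*(-1/34942) = -17695458300383/65527204911014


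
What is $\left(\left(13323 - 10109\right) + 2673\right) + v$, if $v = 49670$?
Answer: $55557$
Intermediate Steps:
$\left(\left(13323 - 10109\right) + 2673\right) + v = \left(\left(13323 - 10109\right) + 2673\right) + 49670 = \left(3214 + 2673\right) + 49670 = 5887 + 49670 = 55557$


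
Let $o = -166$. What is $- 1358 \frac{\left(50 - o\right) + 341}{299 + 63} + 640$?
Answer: $- \frac{262363}{181} \approx -1449.5$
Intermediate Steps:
$- 1358 \frac{\left(50 - o\right) + 341}{299 + 63} + 640 = - 1358 \frac{\left(50 - -166\right) + 341}{299 + 63} + 640 = - 1358 \frac{\left(50 + 166\right) + 341}{362} + 640 = - 1358 \left(216 + 341\right) \frac{1}{362} + 640 = - 1358 \cdot 557 \cdot \frac{1}{362} + 640 = \left(-1358\right) \frac{557}{362} + 640 = - \frac{378203}{181} + 640 = - \frac{262363}{181}$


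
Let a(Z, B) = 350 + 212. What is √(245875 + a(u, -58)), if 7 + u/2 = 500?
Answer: √246437 ≈ 496.42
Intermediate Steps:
u = 986 (u = -14 + 2*500 = -14 + 1000 = 986)
a(Z, B) = 562
√(245875 + a(u, -58)) = √(245875 + 562) = √246437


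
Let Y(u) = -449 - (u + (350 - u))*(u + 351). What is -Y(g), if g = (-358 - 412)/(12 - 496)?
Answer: 1362414/11 ≈ 1.2386e+5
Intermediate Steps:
g = 35/22 (g = -770/(-484) = -770*(-1/484) = 35/22 ≈ 1.5909)
Y(u) = -123299 - 350*u (Y(u) = -449 - 350*(351 + u) = -449 - (122850 + 350*u) = -449 + (-122850 - 350*u) = -123299 - 350*u)
-Y(g) = -(-123299 - 350*35/22) = -(-123299 - 6125/11) = -1*(-1362414/11) = 1362414/11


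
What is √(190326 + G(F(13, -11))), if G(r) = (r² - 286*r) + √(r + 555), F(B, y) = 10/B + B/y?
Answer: √(3894392837 + 143*√11340758)/143 ≈ 436.43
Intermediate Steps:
G(r) = r² + √(555 + r) - 286*r (G(r) = (r² - 286*r) + √(555 + r) = r² + √(555 + r) - 286*r)
√(190326 + G(F(13, -11))) = √(190326 + ((10/13 + 13/(-11))² + √(555 + (10/13 + 13/(-11))) - 286*(10/13 + 13/(-11)))) = √(190326 + ((10*(1/13) + 13*(-1/11))² + √(555 + (10*(1/13) + 13*(-1/11))) - 286*(10*(1/13) + 13*(-1/11)))) = √(190326 + ((10/13 - 13/11)² + √(555 + (10/13 - 13/11)) - 286*(10/13 - 13/11))) = √(190326 + ((-59/143)² + √(555 - 59/143) - 286*(-59/143))) = √(190326 + (3481/20449 + √(79306/143) + 118)) = √(190326 + (3481/20449 + √11340758/143 + 118)) = √(190326 + (2416463/20449 + √11340758/143)) = √(3894392837/20449 + √11340758/143)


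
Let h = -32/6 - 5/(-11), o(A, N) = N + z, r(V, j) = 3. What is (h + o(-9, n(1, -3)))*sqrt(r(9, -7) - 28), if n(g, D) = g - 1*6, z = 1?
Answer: -1465*I/33 ≈ -44.394*I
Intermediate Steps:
n(g, D) = -6 + g (n(g, D) = g - 6 = -6 + g)
o(A, N) = 1 + N (o(A, N) = N + 1 = 1 + N)
h = -161/33 (h = -32*1/6 - 5*(-1/11) = -16/3 + 5/11 = -161/33 ≈ -4.8788)
(h + o(-9, n(1, -3)))*sqrt(r(9, -7) - 28) = (-161/33 + (1 + (-6 + 1)))*sqrt(3 - 28) = (-161/33 + (1 - 5))*sqrt(-25) = (-161/33 - 4)*(5*I) = -1465*I/33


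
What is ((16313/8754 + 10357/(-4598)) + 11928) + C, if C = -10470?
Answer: 14667535633/10062723 ≈ 1457.6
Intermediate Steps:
((16313/8754 + 10357/(-4598)) + 11928) + C = ((16313/8754 + 10357/(-4598)) + 11928) - 10470 = ((16313*(1/8754) + 10357*(-1/4598)) + 11928) - 10470 = ((16313/8754 - 10357/4598) + 11928) - 10470 = (-3914501/10062723 + 11928) - 10470 = 120024245443/10062723 - 10470 = 14667535633/10062723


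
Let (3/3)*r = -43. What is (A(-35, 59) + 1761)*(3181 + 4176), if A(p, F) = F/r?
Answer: 556660048/43 ≈ 1.2946e+7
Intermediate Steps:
r = -43
A(p, F) = -F/43 (A(p, F) = F/(-43) = F*(-1/43) = -F/43)
(A(-35, 59) + 1761)*(3181 + 4176) = (-1/43*59 + 1761)*(3181 + 4176) = (-59/43 + 1761)*7357 = (75664/43)*7357 = 556660048/43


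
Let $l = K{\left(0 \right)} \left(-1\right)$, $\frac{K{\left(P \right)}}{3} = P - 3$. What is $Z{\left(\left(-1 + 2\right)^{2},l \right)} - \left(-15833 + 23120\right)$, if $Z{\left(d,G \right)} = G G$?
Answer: $-7206$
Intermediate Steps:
$K{\left(P \right)} = -9 + 3 P$ ($K{\left(P \right)} = 3 \left(P - 3\right) = 3 \left(-3 + P\right) = -9 + 3 P$)
$l = 9$ ($l = \left(-9 + 3 \cdot 0\right) \left(-1\right) = \left(-9 + 0\right) \left(-1\right) = \left(-9\right) \left(-1\right) = 9$)
$Z{\left(d,G \right)} = G^{2}$
$Z{\left(\left(-1 + 2\right)^{2},l \right)} - \left(-15833 + 23120\right) = 9^{2} - \left(-15833 + 23120\right) = 81 - 7287 = -7206$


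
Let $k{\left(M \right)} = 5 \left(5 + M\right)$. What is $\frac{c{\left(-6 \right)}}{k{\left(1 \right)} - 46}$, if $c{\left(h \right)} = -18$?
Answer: $\frac{9}{8} \approx 1.125$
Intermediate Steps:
$k{\left(M \right)} = 25 + 5 M$
$\frac{c{\left(-6 \right)}}{k{\left(1 \right)} - 46} = \frac{1}{\left(25 + 5 \cdot 1\right) - 46} \left(-18\right) = \frac{1}{\left(25 + 5\right) - 46} \left(-18\right) = \frac{1}{30 - 46} \left(-18\right) = \frac{1}{-16} \left(-18\right) = \left(- \frac{1}{16}\right) \left(-18\right) = \frac{9}{8}$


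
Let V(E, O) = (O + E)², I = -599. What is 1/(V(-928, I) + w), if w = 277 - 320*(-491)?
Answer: 1/2489126 ≈ 4.0175e-7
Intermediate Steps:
V(E, O) = (E + O)²
w = 157397 (w = 277 + 157120 = 157397)
1/(V(-928, I) + w) = 1/((-928 - 599)² + 157397) = 1/((-1527)² + 157397) = 1/(2331729 + 157397) = 1/2489126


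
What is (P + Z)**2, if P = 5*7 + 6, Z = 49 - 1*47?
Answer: 1849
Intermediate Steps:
Z = 2 (Z = 49 - 47 = 2)
P = 41 (P = 35 + 6 = 41)
(P + Z)**2 = (41 + 2)**2 = 43**2 = 1849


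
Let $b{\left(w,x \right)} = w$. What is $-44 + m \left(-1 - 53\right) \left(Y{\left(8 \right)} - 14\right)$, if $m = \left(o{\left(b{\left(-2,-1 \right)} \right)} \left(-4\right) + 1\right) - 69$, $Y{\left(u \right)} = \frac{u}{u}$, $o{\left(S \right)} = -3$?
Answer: $-39356$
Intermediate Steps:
$Y{\left(u \right)} = 1$
$m = -56$ ($m = \left(\left(-3\right) \left(-4\right) + 1\right) - 69 = \left(12 + 1\right) - 69 = 13 - 69 = -56$)
$-44 + m \left(-1 - 53\right) \left(Y{\left(8 \right)} - 14\right) = -44 - 56 \left(-1 - 53\right) \left(1 - 14\right) = -44 - 56 \left(\left(-54\right) \left(-13\right)\right) = -44 - 39312 = -39356$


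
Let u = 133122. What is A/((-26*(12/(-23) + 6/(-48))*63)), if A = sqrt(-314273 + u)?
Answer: 92*I*sqrt(181151)/97461 ≈ 0.40177*I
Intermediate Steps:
A = I*sqrt(181151) (A = sqrt(-314273 + 133122) = sqrt(-181151) = I*sqrt(181151) ≈ 425.62*I)
A/((-26*(12/(-23) + 6/(-48))*63)) = (I*sqrt(181151))/((-26*(12/(-23) + 6/(-48))*63)) = (I*sqrt(181151))/((-26*(12*(-1/23) + 6*(-1/48))*63)) = (I*sqrt(181151))/((-26*(-12/23 - 1/8)*63)) = (I*sqrt(181151))/((-26*(-119/184)*63)) = (I*sqrt(181151))/(((1547/92)*63)) = (I*sqrt(181151))/(97461/92) = (I*sqrt(181151))*(92/97461) = 92*I*sqrt(181151)/97461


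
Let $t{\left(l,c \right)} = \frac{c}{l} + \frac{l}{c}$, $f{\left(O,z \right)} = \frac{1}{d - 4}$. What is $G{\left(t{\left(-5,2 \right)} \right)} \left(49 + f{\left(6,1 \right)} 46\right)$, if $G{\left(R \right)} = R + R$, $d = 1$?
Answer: $- \frac{2929}{15} \approx -195.27$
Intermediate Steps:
$f{\left(O,z \right)} = - \frac{1}{3}$ ($f{\left(O,z \right)} = \frac{1}{1 - 4} = \frac{1}{-3} = - \frac{1}{3}$)
$G{\left(R \right)} = 2 R$
$G{\left(t{\left(-5,2 \right)} \right)} \left(49 + f{\left(6,1 \right)} 46\right) = 2 \left(\frac{2}{-5} - \frac{5}{2}\right) \left(49 - \frac{46}{3}\right) = 2 \left(2 \left(- \frac{1}{5}\right) - \frac{5}{2}\right) \left(49 - \frac{46}{3}\right) = 2 \left(- \frac{2}{5} - \frac{5}{2}\right) \frac{101}{3} = 2 \left(- \frac{29}{10}\right) \frac{101}{3} = \left(- \frac{29}{5}\right) \frac{101}{3} = - \frac{2929}{15}$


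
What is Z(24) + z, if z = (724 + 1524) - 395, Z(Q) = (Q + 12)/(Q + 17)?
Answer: 76009/41 ≈ 1853.9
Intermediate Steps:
Z(Q) = (12 + Q)/(17 + Q)
z = 1853 (z = 2248 - 395 = 1853)
Z(24) + z = (12 + 24)/(17 + 24) + 1853 = 36/41 + 1853 = 76009/41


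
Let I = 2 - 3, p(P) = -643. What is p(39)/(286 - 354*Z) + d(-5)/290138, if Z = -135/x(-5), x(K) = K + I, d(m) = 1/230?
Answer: 42908516499/512433031460 ≈ 0.083735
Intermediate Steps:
d(m) = 1/230
I = -1
x(K) = -1 + K (x(K) = K - 1 = -1 + K)
Z = 45/2 (Z = -135/(-1 - 5) = -135/(-6) = -135*(-⅙) = 45/2 ≈ 22.500)
p(39)/(286 - 354*Z) + d(-5)/290138 = -643/(286 - 354*45/2) + (1/230)/290138 = -643/(286 - 7965) + (1/230)*(1/290138) = -643/(-7679) + 1/66731740 = -643*(-1/7679) + 1/66731740 = 643/7679 + 1/66731740 = 42908516499/512433031460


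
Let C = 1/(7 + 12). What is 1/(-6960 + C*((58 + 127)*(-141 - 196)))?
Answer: -19/194585 ≈ -9.7644e-5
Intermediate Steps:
C = 1/19 ≈ 0.052632
1/(-6960 + C*((58 + 127)*(-141 - 196))) = 1/(-6960 + ((58 + 127)*(-141 - 196))/19) = 1/(-6960 + (185*(-337))/19) = 1/(-6960 + (1/19)*(-62345)) = 1/(-6960 - 62345/19) = 1/(-194585/19) = -19/194585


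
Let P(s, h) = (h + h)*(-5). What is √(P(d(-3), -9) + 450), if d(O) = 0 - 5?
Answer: 6*√15 ≈ 23.238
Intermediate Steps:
d(O) = -5
P(s, h) = -10*h (P(s, h) = (2*h)*(-5) = -10*h)
√(P(d(-3), -9) + 450) = √(-10*(-9) + 450) = √(90 + 450) = √540 = 6*√15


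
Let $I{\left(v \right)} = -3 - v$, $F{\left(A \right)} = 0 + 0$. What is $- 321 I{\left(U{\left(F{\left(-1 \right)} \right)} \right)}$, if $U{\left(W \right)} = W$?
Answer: $963$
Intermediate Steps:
$F{\left(A \right)} = 0$
$- 321 I{\left(U{\left(F{\left(-1 \right)} \right)} \right)} = - 321 \left(-3 - 0\right) = - 321 \left(-3 + 0\right) = \left(-321\right) \left(-3\right) = 963$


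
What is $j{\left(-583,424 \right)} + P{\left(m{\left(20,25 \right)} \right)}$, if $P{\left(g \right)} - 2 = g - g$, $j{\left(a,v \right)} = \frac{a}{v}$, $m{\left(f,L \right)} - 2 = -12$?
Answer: $\frac{5}{8} \approx 0.625$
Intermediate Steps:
$m{\left(f,L \right)} = -10$ ($m{\left(f,L \right)} = 2 - 12 = -10$)
$P{\left(g \right)} = 2$ ($P{\left(g \right)} = 2 + \left(g - g\right) = 2 + 0 = 2$)
$j{\left(-583,424 \right)} + P{\left(m{\left(20,25 \right)} \right)} = - \frac{583}{424} + 2 = \left(-583\right) \frac{1}{424} + 2 = - \frac{11}{8} + 2 = \frac{5}{8}$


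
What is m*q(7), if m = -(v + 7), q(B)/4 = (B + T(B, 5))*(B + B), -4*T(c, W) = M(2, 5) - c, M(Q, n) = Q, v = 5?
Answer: -5544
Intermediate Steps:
T(c, W) = -1/2 + c/4 (T(c, W) = -(2 - c)/4 = -1/2 + c/4)
q(B) = 8*B*(-1/2 + 5*B/4) (q(B) = 4*((B + (-1/2 + B/4))*(B + B)) = 4*((-1/2 + 5*B/4)*(2*B)) = 4*(2*B*(-1/2 + 5*B/4)) = 8*B*(-1/2 + 5*B/4))
m = -12 (m = -(5 + 7) = -1*12 = -12)
m*q(7) = -24*7*(-2 + 5*7) = -24*7*(-2 + 35) = -24*7*33 = -12*462 = -5544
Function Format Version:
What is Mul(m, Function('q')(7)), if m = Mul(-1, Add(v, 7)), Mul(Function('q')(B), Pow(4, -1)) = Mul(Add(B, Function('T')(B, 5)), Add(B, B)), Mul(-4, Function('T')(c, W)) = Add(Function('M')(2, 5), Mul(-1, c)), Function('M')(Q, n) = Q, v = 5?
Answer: -5544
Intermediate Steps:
Function('T')(c, W) = Add(Rational(-1, 2), Mul(Rational(1, 4), c)) (Function('T')(c, W) = Mul(Rational(-1, 4), Add(2, Mul(-1, c))) = Add(Rational(-1, 2), Mul(Rational(1, 4), c)))
Function('q')(B) = Mul(8, B, Add(Rational(-1, 2), Mul(Rational(5, 4), B))) (Function('q')(B) = Mul(4, Mul(Add(B, Add(Rational(-1, 2), Mul(Rational(1, 4), B))), Add(B, B))) = Mul(4, Mul(Add(Rational(-1, 2), Mul(Rational(5, 4), B)), Mul(2, B))) = Mul(4, Mul(2, B, Add(Rational(-1, 2), Mul(Rational(5, 4), B)))) = Mul(8, B, Add(Rational(-1, 2), Mul(Rational(5, 4), B))))
m = -12 (m = Mul(-1, Add(5, 7)) = Mul(-1, 12) = -12)
Mul(m, Function('q')(7)) = Mul(-12, Mul(2, 7, Add(-2, Mul(5, 7)))) = Mul(-12, Mul(2, 7, Add(-2, 35))) = Mul(-12, Mul(2, 7, 33)) = Mul(-12, 462) = -5544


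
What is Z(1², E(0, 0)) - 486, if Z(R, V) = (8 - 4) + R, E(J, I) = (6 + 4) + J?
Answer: -481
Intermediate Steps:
E(J, I) = 10 + J
Z(R, V) = 4 + R
Z(1², E(0, 0)) - 486 = (4 + 1²) - 486 = (4 + 1) - 486 = 5 - 486 = -481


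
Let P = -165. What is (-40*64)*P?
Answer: 422400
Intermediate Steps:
(-40*64)*P = -40*64*(-165) = -2560*(-165) = 422400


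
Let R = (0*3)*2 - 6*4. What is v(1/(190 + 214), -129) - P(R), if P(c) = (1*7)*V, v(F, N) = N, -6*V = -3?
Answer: -265/2 ≈ -132.50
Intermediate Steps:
V = 1/2 (V = -1/6*(-3) = 1/2 ≈ 0.50000)
R = -24 (R = 0*2 - 24 = 0 - 24 = -24)
P(c) = 7/2 (P(c) = (1*7)*(1/2) = 7*(1/2) = 7/2)
v(1/(190 + 214), -129) - P(R) = -129 - 1*7/2 = -129 - 7/2 = -265/2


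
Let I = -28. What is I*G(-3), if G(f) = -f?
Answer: -84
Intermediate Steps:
I*G(-3) = -(-28)*(-3) = -28*3 = -84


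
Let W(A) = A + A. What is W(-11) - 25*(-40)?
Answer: 978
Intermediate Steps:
W(A) = 2*A
W(-11) - 25*(-40) = 2*(-11) - 25*(-40) = -22 + 1000 = 978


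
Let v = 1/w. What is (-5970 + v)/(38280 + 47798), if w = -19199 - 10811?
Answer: -179159701/2583200780 ≈ -0.069356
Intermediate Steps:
w = -30010
v = -1/30010 (v = 1/(-30010) = -1/30010 ≈ -3.3322e-5)
(-5970 + v)/(38280 + 47798) = (-5970 - 1/30010)/(38280 + 47798) = -179159701/30010/86078 = -179159701/30010*1/86078 = -179159701/2583200780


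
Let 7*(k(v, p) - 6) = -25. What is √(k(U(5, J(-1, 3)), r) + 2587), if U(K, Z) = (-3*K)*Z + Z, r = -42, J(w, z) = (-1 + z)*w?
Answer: 3*√14098/7 ≈ 50.886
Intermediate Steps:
J(w, z) = w*(-1 + z)
U(K, Z) = Z - 3*K*Z (U(K, Z) = -3*K*Z + Z = Z - 3*K*Z)
k(v, p) = 17/7 (k(v, p) = 6 + (⅐)*(-25) = 6 - 25/7 = 17/7)
√(k(U(5, J(-1, 3)), r) + 2587) = √(17/7 + 2587) = √(18126/7) = 3*√14098/7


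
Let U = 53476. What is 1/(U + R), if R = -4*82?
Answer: 1/53148 ≈ 1.8815e-5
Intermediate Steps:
R = -328
1/(U + R) = 1/(53476 - 328) = 1/53148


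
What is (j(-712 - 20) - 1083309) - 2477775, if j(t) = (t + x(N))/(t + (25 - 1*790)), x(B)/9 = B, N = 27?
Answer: -1776980753/499 ≈ -3.5611e+6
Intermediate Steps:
x(B) = 9*B
j(t) = (243 + t)/(-765 + t) (j(t) = (t + 9*27)/(t + (25 - 1*790)) = (t + 243)/(t + (25 - 790)) = (243 + t)/(t - 765) = (243 + t)/(-765 + t))
(j(-712 - 20) - 1083309) - 2477775 = ((243 + (-712 - 20))/(-765 + (-712 - 20)) - 1083309) - 2477775 = ((243 - 732)/(-765 - 732) - 1083309) - 2477775 = (-489/(-1497) - 1083309) - 2477775 = (-1/1497*(-489) - 1083309) - 2477775 = (163/499 - 1083309) - 2477775 = -540571028/499 - 2477775 = -1776980753/499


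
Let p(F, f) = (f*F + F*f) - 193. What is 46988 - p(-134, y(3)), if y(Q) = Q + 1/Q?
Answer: 144223/3 ≈ 48074.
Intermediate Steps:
p(F, f) = -193 + 2*F*f (p(F, f) = (F*f + F*f) - 193 = 2*F*f - 193 = -193 + 2*F*f)
46988 - p(-134, y(3)) = 46988 - (-193 + 2*(-134)*(3 + 1/3)) = 46988 - (-193 + 2*(-134)*(3 + ⅓)) = 46988 - (-193 + 2*(-134)*(10/3)) = 46988 - (-193 - 2680/3) = 46988 - 1*(-3259/3) = 46988 + 3259/3 = 144223/3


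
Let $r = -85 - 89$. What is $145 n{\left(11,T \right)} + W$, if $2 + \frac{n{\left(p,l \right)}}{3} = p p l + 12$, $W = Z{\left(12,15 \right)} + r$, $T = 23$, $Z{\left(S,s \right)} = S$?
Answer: $1214793$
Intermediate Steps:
$r = -174$ ($r = -85 - 89 = -174$)
$W = -162$ ($W = 12 - 174 = -162$)
$n{\left(p,l \right)} = 30 + 3 l p^{2}$ ($n{\left(p,l \right)} = -6 + 3 \left(p p l + 12\right) = -6 + 3 \left(p^{2} l + 12\right) = -6 + 3 \left(l p^{2} + 12\right) = -6 + 3 \left(12 + l p^{2}\right) = -6 + \left(36 + 3 l p^{2}\right) = 30 + 3 l p^{2}$)
$145 n{\left(11,T \right)} + W = 145 \left(30 + 3 \cdot 23 \cdot 11^{2}\right) - 162 = 145 \left(30 + 3 \cdot 23 \cdot 121\right) - 162 = 145 \left(30 + 8349\right) - 162 = 145 \cdot 8379 - 162 = 1214955 - 162 = 1214793$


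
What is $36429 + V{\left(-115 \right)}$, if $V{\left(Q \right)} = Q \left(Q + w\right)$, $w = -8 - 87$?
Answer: $60579$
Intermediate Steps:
$w = -95$
$V{\left(Q \right)} = Q \left(-95 + Q\right)$ ($V{\left(Q \right)} = Q \left(Q - 95\right) = Q \left(-95 + Q\right)$)
$36429 + V{\left(-115 \right)} = 36429 - 115 \left(-95 - 115\right) = 36429 - -24150 = 36429 + 24150 = 60579$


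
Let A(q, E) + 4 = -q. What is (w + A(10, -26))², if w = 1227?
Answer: 1471369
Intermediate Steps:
A(q, E) = -4 - q
(w + A(10, -26))² = (1227 + (-4 - 1*10))² = (1227 + (-4 - 10))² = (1227 - 14)² = 1213² = 1471369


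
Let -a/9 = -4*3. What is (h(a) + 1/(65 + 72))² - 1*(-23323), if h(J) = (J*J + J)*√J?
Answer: 280909271476556/18769 + 141264*√3/137 ≈ 1.4967e+10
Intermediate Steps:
a = 108 (a = -(-36)*3 = -9*(-12) = 108)
h(J) = √J*(J + J²) (h(J) = (J² + J)*√J = (J + J²)*√J = √J*(J + J²))
(h(a) + 1/(65 + 72))² - 1*(-23323) = (108^(3/2)*(1 + 108) + 1/(65 + 72))² - 1*(-23323) = ((648*√3)*109 + 1/137)² + 23323 = (70632*√3 + 1/137)² + 23323 = (1/137 + 70632*√3)² + 23323 = 23323 + (1/137 + 70632*√3)²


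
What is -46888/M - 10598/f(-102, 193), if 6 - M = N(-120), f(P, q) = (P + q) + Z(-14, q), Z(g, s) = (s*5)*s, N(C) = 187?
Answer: 4367502065/16863408 ≈ 258.99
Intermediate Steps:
Z(g, s) = 5*s² (Z(g, s) = (5*s)*s = 5*s²)
f(P, q) = P + q + 5*q² (f(P, q) = (P + q) + 5*q² = P + q + 5*q²)
M = -181 (M = 6 - 1*187 = 6 - 187 = -181)
-46888/M - 10598/f(-102, 193) = -46888/(-181) - 10598/(-102 + 193 + 5*193²) = -46888*(-1/181) - 10598/(-102 + 193 + 5*37249) = 46888/181 - 10598/(-102 + 193 + 186245) = 46888/181 - 10598/186336 = 46888/181 - 10598*1/186336 = 46888/181 - 5299/93168 = 4367502065/16863408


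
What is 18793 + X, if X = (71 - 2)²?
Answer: 23554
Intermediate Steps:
X = 4761 (X = 69² = 4761)
18793 + X = 18793 + 4761 = 23554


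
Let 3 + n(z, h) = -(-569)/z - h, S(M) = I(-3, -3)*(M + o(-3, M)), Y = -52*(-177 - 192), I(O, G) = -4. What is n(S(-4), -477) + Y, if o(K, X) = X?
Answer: 629753/32 ≈ 19680.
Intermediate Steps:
Y = 19188 (Y = -52*(-369) = 19188)
S(M) = -8*M (S(M) = -4*(M + M) = -8*M)
n(z, h) = -3 - h + 569/z (n(z, h) = -3 + (-(-569)/z - h) = -3 + (569/z - h) = -3 + (-h + 569/z) = -3 - h + 569/z)
n(S(-4), -477) + Y = (-3 - 1*(-477) + 569/((-8*(-4)))) + 19188 = (-3 + 477 + 569/32) + 19188 = 15737/32 + 19188 = 629753/32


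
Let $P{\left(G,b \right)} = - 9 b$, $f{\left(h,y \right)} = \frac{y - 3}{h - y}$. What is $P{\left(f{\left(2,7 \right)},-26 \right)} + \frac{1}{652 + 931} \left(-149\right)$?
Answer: $\frac{370273}{1583} \approx 233.91$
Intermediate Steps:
$f{\left(h,y \right)} = \frac{-3 + y}{h - y}$
$P{\left(f{\left(2,7 \right)},-26 \right)} + \frac{1}{652 + 931} \left(-149\right) = \left(-9\right) \left(-26\right) + \frac{1}{652 + 931} \left(-149\right) = 234 + \frac{1}{1583} \left(-149\right) = 234 - \frac{149}{1583} = \frac{370273}{1583}$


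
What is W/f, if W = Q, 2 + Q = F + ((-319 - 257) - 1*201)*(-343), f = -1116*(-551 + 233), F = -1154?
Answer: 265355/354888 ≈ 0.74771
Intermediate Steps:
f = 354888 (f = -1116*(-318) = 354888)
Q = 265355 (Q = -2 + (-1154 + ((-319 - 257) - 1*201)*(-343)) = -2 + (-1154 + (-576 - 201)*(-343)) = -2 + (-1154 - 777*(-343)) = -2 + (-1154 + 266511) = -2 + 265357 = 265355)
W = 265355
W/f = 265355/354888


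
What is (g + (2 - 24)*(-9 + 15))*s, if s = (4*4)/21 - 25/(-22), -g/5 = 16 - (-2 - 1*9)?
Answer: -78053/154 ≈ -506.84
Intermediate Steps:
g = -135 (g = -5*(16 - (-2 - 1*9)) = -5*(16 - (-2 - 9)) = -5*(16 - 1*(-11)) = -5*(16 + 11) = -5*27 = -135)
s = 877/462 (s = 16*(1/21) - 25*(-1/22) = 16/21 + 25/22 = 877/462 ≈ 1.8983)
(g + (2 - 24)*(-9 + 15))*s = (-135 + (2 - 24)*(-9 + 15))*(877/462) = (-135 - 22*6)*(877/462) = (-135 - 132)*(877/462) = -267*877/462 = -78053/154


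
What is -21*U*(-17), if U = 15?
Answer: 5355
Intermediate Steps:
-21*U*(-17) = -21*15*(-17) = -315*(-17) = 5355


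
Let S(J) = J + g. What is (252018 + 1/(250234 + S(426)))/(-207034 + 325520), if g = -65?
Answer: 63154450711/29691999170 ≈ 2.1270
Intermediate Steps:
S(J) = -65 + J (S(J) = J - 65 = -65 + J)
(252018 + 1/(250234 + S(426)))/(-207034 + 325520) = (252018 + 1/(250234 + (-65 + 426)))/(-207034 + 325520) = (252018 + 1/(250234 + 361))/118486 = (252018 + 1/250595)*(1/118486) = (63154450711/250595)*(1/118486) = 63154450711/29691999170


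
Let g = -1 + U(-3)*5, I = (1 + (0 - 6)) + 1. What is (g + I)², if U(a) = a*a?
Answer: 1600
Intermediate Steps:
U(a) = a²
I = -4 (I = (1 - 6) + 1 = -5 + 1 = -4)
g = 44 (g = -1 + (-3)²*5 = -1 + 9*5 = -1 + 45 = 44)
(g + I)² = (44 - 4)² = 40² = 1600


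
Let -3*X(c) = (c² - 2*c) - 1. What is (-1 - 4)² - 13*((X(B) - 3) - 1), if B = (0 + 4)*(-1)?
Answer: 530/3 ≈ 176.67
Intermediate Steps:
B = -4 (B = 4*(-1) = -4)
X(c) = ⅓ - c²/3 + 2*c/3 (X(c) = -((c² - 2*c) - 1)/3 = -(-1 + c² - 2*c)/3 = ⅓ - c²/3 + 2*c/3)
(-1 - 4)² - 13*((X(B) - 3) - 1) = (-1 - 4)² - 13*(((⅓ - ⅓*(-4)² + (⅔)*(-4)) - 3) - 1) = (-5)² - 13*(((⅓ - ⅓*16 - 8/3) - 3) - 1) = 25 - 13*(((⅓ - 16/3 - 8/3) - 3) - 1) = 25 - 13*((-23/3 - 3) - 1) = 25 - 13*(-32/3 - 1) = 25 - 13*(-35/3) = 25 + 455/3 = 530/3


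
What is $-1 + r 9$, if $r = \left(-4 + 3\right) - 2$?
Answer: $-28$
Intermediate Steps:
$r = -3$ ($r = -1 - 2 = -3$)
$-1 + r 9 = -1 - 27 = -28$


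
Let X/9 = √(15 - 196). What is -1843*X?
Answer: -16587*I*√181 ≈ -2.2316e+5*I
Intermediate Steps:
X = 9*I*√181 (X = 9*√(15 - 196) = 9*√(-181) = 9*(I*√181) = 9*I*√181 ≈ 121.08*I)
-1843*X = -16587*I*√181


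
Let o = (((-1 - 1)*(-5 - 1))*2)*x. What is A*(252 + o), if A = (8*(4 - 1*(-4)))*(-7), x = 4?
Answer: -155904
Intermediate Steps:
o = 96 (o = (((-1 - 1)*(-5 - 1))*2)*4 = (-2*(-6)*2)*4 = (12*2)*4 = 24*4 = 96)
A = -448 (A = (8*(4 + 4))*(-7) = (8*8)*(-7) = 64*(-7) = -448)
A*(252 + o) = -448*(252 + 96) = -448*348 = -155904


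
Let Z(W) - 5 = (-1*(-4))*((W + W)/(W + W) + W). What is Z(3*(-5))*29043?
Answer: -1481193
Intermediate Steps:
Z(W) = 9 + 4*W (Z(W) = 5 + (-1*(-4))*((W + W)/(W + W) + W) = 5 + 4*((2*W)/((2*W)) + W) = 5 + 4*((2*W)*(1/(2*W)) + W) = 5 + 4*(1 + W) = 5 + (4 + 4*W) = 9 + 4*W)
Z(3*(-5))*29043 = (9 + 4*(3*(-5)))*29043 = (9 + 4*(-15))*29043 = (9 - 60)*29043 = -51*29043 = -1481193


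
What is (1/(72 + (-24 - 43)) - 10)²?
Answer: 2401/25 ≈ 96.040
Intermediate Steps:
(1/(72 + (-24 - 43)) - 10)² = (1/(72 - 67) - 10)² = (1/5 - 10)² = (⅕ - 10)² = (-49/5)² = 2401/25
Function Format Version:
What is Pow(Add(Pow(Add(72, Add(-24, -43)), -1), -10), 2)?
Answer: Rational(2401, 25) ≈ 96.040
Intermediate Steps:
Pow(Add(Pow(Add(72, Add(-24, -43)), -1), -10), 2) = Pow(Add(Pow(Add(72, -67), -1), -10), 2) = Pow(Add(Pow(5, -1), -10), 2) = Pow(Add(Rational(1, 5), -10), 2) = Pow(Rational(-49, 5), 2) = Rational(2401, 25)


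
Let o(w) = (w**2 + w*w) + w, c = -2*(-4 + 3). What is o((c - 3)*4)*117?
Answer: 3276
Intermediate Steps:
c = 2 (c = -2*(-1) = 2)
o(w) = w + 2*w**2 (o(w) = (w**2 + w**2) + w = 2*w**2 + w = w + 2*w**2)
o((c - 3)*4)*117 = (((2 - 3)*4)*(1 + 2*((2 - 3)*4)))*117 = ((-1*4)*(1 + 2*(-1*4)))*117 = -4*(1 + 2*(-4))*117 = -4*(1 - 8)*117 = -4*(-7)*117 = 28*117 = 3276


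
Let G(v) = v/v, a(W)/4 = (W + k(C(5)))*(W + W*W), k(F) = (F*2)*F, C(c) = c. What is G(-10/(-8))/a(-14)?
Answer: 1/26208 ≈ 3.8156e-5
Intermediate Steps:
k(F) = 2*F**2 (k(F) = (2*F)*F = 2*F**2)
a(W) = 4*(50 + W)*(W + W**2) (a(W) = 4*((W + 2*5**2)*(W + W*W)) = 4*((W + 2*25)*(W + W**2)) = 4*((W + 50)*(W + W**2)) = 4*((50 + W)*(W + W**2)) = 4*(50 + W)*(W + W**2))
G(v) = 1
G(-10/(-8))/a(-14) = 1/(4*(-14)*(50 + (-14)**2 + 51*(-14))) = 1/(4*(-14)*(50 + 196 - 714)) = 1/(4*(-14)*(-468)) = 1/26208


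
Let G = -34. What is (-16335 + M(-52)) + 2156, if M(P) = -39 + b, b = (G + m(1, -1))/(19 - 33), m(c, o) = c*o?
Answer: -28431/2 ≈ -14216.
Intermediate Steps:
b = 5/2 (b = (-34 + 1*(-1))/(19 - 33) = (-34 - 1)/(-14) = -35*(-1/14) = 5/2 ≈ 2.5000)
M(P) = -73/2 (M(P) = -39 + 5/2 = -73/2)
(-16335 + M(-52)) + 2156 = (-16335 - 73/2) + 2156 = -32743/2 + 2156 = -28431/2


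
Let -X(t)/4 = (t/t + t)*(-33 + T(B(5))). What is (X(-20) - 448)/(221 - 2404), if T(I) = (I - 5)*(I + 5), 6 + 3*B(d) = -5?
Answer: 34508/19647 ≈ 1.7564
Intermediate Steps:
B(d) = -11/3 (B(d) = -2 + (1/3)*(-5) = -2 - 5/3 = -11/3)
T(I) = (-5 + I)*(5 + I)
X(t) = 1604/9 + 1604*t/9 (X(t) = -4*(t/t + t)*(-33 + (-25 + (-11/3)**2)) = -4*(1 + t)*(-33 + (-25 + 121/9)) = -4*(1 + t)*(-33 - 104/9) = -4*(1 + t)*(-401)/9 = -4*(-401/9 - 401*t/9) = 1604/9 + 1604*t/9)
(X(-20) - 448)/(221 - 2404) = ((1604/9 + (1604/9)*(-20)) - 448)/(221 - 2404) = ((1604/9 - 32080/9) - 448)/(-2183) = (-30476/9 - 448)*(-1/2183) = -34508/9*(-1/2183) = 34508/19647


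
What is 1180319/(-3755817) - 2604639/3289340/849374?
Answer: -3297679280555773103/10493301523572171720 ≈ -0.31427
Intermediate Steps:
1180319/(-3755817) - 2604639/3289340/849374 = 1180319*(-1/3755817) - 2604639*1/3289340*(1/849374) = -1180319/3755817 - 2604639/3289340*1/849374 = -1180319/3755817 - 2604639/2793879873160 = -3297679280555773103/10493301523572171720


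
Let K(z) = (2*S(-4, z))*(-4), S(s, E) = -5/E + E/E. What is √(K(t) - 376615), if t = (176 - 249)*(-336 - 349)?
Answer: I*√37669832756615/10001 ≈ 613.7*I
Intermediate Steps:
S(s, E) = 1 - 5/E (S(s, E) = -5/E + 1 = 1 - 5/E)
t = 50005 (t = -73*(-685) = 50005)
K(z) = -8*(-5 + z)/z (K(z) = (2*((-5 + z)/z))*(-4) = (2*(-5 + z)/z)*(-4) = -8*(-5 + z)/z)
√(K(t) - 376615) = √((-8 + 40/50005) - 376615) = √((-8 + 40*(1/50005)) - 376615) = √((-8 + 8/10001) - 376615) = √(-80000/10001 - 376615) = √(-3766606615/10001) = I*√37669832756615/10001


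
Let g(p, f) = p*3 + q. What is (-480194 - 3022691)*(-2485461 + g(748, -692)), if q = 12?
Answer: 8698381546425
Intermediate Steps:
g(p, f) = 12 + 3*p (g(p, f) = p*3 + 12 = 3*p + 12 = 12 + 3*p)
(-480194 - 3022691)*(-2485461 + g(748, -692)) = (-480194 - 3022691)*(-2485461 + (12 + 3*748)) = -3502885*(-2485461 + (12 + 2244)) = -3502885*(-2485461 + 2256) = -3502885*(-2483205) = 8698381546425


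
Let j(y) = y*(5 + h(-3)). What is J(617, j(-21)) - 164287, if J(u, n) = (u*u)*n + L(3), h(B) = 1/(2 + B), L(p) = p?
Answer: -32142160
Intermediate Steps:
j(y) = 4*y (j(y) = y*(5 + 1/(2 - 3)) = y*(5 + 1/(-1)) = y*(5 - 1) = y*4 = 4*y)
J(u, n) = 3 + n*u² (J(u, n) = (u*u)*n + 3 = u²*n + 3 = n*u² + 3 = 3 + n*u²)
J(617, j(-21)) - 164287 = (3 + (4*(-21))*617²) - 164287 = (3 - 84*380689) - 164287 = (3 - 31977876) - 164287 = -31977873 - 164287 = -32142160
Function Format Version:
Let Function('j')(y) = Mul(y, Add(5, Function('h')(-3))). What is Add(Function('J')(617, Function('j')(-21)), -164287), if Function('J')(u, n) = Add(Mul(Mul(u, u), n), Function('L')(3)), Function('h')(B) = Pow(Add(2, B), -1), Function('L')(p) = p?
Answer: -32142160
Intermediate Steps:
Function('j')(y) = Mul(4, y) (Function('j')(y) = Mul(y, Add(5, Pow(Add(2, -3), -1))) = Mul(y, Add(5, Pow(-1, -1))) = Mul(y, Add(5, -1)) = Mul(y, 4) = Mul(4, y))
Function('J')(u, n) = Add(3, Mul(n, Pow(u, 2))) (Function('J')(u, n) = Add(Mul(Mul(u, u), n), 3) = Add(Mul(Pow(u, 2), n), 3) = Add(Mul(n, Pow(u, 2)), 3) = Add(3, Mul(n, Pow(u, 2))))
Add(Function('J')(617, Function('j')(-21)), -164287) = Add(Add(3, Mul(Mul(4, -21), Pow(617, 2))), -164287) = Add(Add(3, Mul(-84, 380689)), -164287) = Add(Add(3, -31977876), -164287) = Add(-31977873, -164287) = -32142160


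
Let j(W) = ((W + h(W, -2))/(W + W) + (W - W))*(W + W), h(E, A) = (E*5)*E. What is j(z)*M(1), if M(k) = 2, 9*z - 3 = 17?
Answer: 4360/81 ≈ 53.827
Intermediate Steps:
z = 20/9 (z = ⅓ + (⅑)*17 = ⅓ + 17/9 = 20/9 ≈ 2.2222)
h(E, A) = 5*E² (h(E, A) = (5*E)*E = 5*E²)
j(W) = W + 5*W² (j(W) = ((W + 5*W²)/(W + W) + (W - W))*(W + W) = ((W + 5*W²)/((2*W)) + 0)*(2*W) = ((W + 5*W²)*(1/(2*W)) + 0)*(2*W) = ((W + 5*W²)/(2*W) + 0)*(2*W) = ((W + 5*W²)/(2*W))*(2*W) = W + 5*W²)
j(z)*M(1) = (20*(1 + 5*(20/9))/9)*2 = (20*(1 + 100/9)/9)*2 = ((20/9)*(109/9))*2 = (2180/81)*2 = 4360/81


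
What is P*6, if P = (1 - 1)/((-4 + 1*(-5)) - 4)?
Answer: 0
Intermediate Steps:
P = 0 (P = 0/((-4 - 5) - 4) = 0/(-9 - 4) = 0/(-13) = 0*(-1/13) = 0)
P*6 = 0*6 = 0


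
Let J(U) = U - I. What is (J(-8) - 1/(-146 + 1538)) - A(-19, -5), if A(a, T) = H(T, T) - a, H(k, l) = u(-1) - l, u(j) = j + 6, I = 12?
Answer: -68209/1392 ≈ -49.001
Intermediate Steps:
u(j) = 6 + j
J(U) = -12 + U (J(U) = U - 1*12 = U - 12 = -12 + U)
H(k, l) = 5 - l (H(k, l) = (6 - 1) - l = 5 - l)
A(a, T) = 5 - T - a (A(a, T) = (5 - T) - a = 5 - T - a)
(J(-8) - 1/(-146 + 1538)) - A(-19, -5) = ((-12 - 8) - 1/(-146 + 1538)) - (5 - 1*(-5) - 1*(-19)) = (-20 - 1/1392) - (5 + 5 + 19) = (-20 - 1*1/1392) - 1*29 = (-20 - 1/1392) - 29 = -27841/1392 - 29 = -68209/1392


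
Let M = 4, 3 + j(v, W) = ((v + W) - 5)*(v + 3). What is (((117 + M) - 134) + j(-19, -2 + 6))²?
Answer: 92416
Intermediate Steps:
j(v, W) = -3 + (3 + v)*(-5 + W + v) (j(v, W) = -3 + ((v + W) - 5)*(v + 3) = -3 + ((W + v) - 5)*(3 + v) = -3 + (-5 + W + v)*(3 + v) = -3 + (3 + v)*(-5 + W + v))
(((117 + M) - 134) + j(-19, -2 + 6))² = (((117 + 4) - 134) + (-18 + (-19)² - 2*(-19) + 3*(-2 + 6) + (-2 + 6)*(-19)))² = ((121 - 134) + (-18 + 361 + 38 + 3*4 + 4*(-19)))² = (-13 + (-18 + 361 + 38 + 12 - 76))² = (-13 + 317)² = 304² = 92416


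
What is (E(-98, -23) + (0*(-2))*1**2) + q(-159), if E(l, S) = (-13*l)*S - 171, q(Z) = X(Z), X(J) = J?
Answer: -29632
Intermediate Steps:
q(Z) = Z
E(l, S) = -171 - 13*S*l (E(l, S) = -13*S*l - 171 = -171 - 13*S*l)
(E(-98, -23) + (0*(-2))*1**2) + q(-159) = ((-171 - 13*(-23)*(-98)) + (0*(-2))*1**2) - 159 = ((-171 - 29302) + 0*1) - 159 = (-29473 + 0) - 159 = -29473 - 159 = -29632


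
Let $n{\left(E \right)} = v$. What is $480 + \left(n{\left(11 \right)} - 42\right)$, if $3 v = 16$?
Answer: $\frac{1330}{3} \approx 443.33$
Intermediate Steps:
$v = \frac{16}{3}$ ($v = \frac{1}{3} \cdot 16 = \frac{16}{3} \approx 5.3333$)
$n{\left(E \right)} = \frac{16}{3}$
$480 + \left(n{\left(11 \right)} - 42\right) = 480 + \left(\frac{16}{3} - 42\right) = 480 - \frac{110}{3} = \frac{1330}{3}$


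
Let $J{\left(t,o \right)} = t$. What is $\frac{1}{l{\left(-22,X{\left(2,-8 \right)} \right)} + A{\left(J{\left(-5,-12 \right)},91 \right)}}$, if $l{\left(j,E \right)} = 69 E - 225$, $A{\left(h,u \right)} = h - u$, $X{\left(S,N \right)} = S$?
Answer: $- \frac{1}{183} \approx -0.0054645$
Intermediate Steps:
$l{\left(j,E \right)} = -225 + 69 E$
$\frac{1}{l{\left(-22,X{\left(2,-8 \right)} \right)} + A{\left(J{\left(-5,-12 \right)},91 \right)}} = \frac{1}{\left(-225 + 69 \cdot 2\right) - 96} = \frac{1}{\left(-225 + 138\right) - 96} = \frac{1}{-87 - 96} = \frac{1}{-183} = - \frac{1}{183}$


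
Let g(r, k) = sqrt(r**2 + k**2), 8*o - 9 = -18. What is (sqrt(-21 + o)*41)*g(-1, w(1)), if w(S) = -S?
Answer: 41*I*sqrt(177)/2 ≈ 272.73*I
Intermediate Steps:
o = -9/8 (o = 9/8 + (1/8)*(-18) = 9/8 - 9/4 = -9/8 ≈ -1.1250)
g(r, k) = sqrt(k**2 + r**2)
(sqrt(-21 + o)*41)*g(-1, w(1)) = (sqrt(-21 - 9/8)*41)*sqrt((-1*1)**2 + (-1)**2) = (sqrt(-177/8)*41)*sqrt((-1)**2 + 1) = ((I*sqrt(354)/4)*41)*sqrt(1 + 1) = (41*I*sqrt(354)/4)*sqrt(2) = 41*I*sqrt(177)/2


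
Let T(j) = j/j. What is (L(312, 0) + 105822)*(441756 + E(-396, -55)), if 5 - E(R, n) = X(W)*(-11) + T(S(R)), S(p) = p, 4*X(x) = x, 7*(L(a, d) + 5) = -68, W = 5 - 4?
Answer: 1308768090201/28 ≈ 4.6742e+10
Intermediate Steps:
W = 1
L(a, d) = -103/7 (L(a, d) = -5 + (⅐)*(-68) = -5 - 68/7 = -103/7)
X(x) = x/4
T(j) = 1
E(R, n) = 27/4 (E(R, n) = 5 - (((¼)*1)*(-11) + 1) = 5 - ((¼)*(-11) + 1) = 5 - (-11/4 + 1) = 5 - 1*(-7/4) = 5 + 7/4 = 27/4)
(L(312, 0) + 105822)*(441756 + E(-396, -55)) = (-103/7 + 105822)*(441756 + 27/4) = (740651/7)*(1767051/4) = 1308768090201/28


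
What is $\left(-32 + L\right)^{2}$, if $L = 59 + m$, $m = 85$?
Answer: $12544$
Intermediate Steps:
$L = 144$ ($L = 59 + 85 = 144$)
$\left(-32 + L\right)^{2} = \left(-32 + 144\right)^{2} = 112^{2} = 12544$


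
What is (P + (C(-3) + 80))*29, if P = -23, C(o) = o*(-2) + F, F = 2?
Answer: 1885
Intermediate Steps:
C(o) = 2 - 2*o (C(o) = o*(-2) + 2 = -2*o + 2 = 2 - 2*o)
(P + (C(-3) + 80))*29 = (-23 + ((2 - 2*(-3)) + 80))*29 = (-23 + ((2 + 6) + 80))*29 = (-23 + (8 + 80))*29 = (-23 + 88)*29 = 65*29 = 1885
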